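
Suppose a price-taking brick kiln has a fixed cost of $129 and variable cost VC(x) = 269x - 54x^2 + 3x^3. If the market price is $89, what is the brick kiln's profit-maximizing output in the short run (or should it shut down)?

Variable cost is VC = 269x - 54x^2 + 3x^3, so AVC = VC/x = 269 - 54x + 3x^2 and MC = dTC/dx = 269 - 108x + 9x^2.
AVC hits its minimum where MC = AVC, at x = 9, giving min AVC = 269 - 54·9 + 3·9^2 = $26.
P = $89 exceeds min AVC = $26, so the firm stays open.
P = MC gives 180 - 108x + 9x^2 = 0, with roots 2 and 10. Take the larger (rising MC): x* = 10.
Check: AVC at x = 10 is $29 ≤ P, so revenue covers variable cost.
Profit = P·x − TC = 89·10 − 419 = $471.

Produce at x = 10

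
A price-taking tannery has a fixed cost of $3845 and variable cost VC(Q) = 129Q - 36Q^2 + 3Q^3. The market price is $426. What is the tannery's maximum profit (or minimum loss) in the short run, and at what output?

AVC = 129 - 36Q + 3Q^2 has its minimum $21 at Q = 6; price $426 clears that bar, so the firm operates.
MC = 129 - 72Q + 9Q^2. Setting P = MC and taking the root on the rising branch gives Q* = 11.
TR = 426·11 = 4686. TC = 3845 + 1056 = 4901. Profit = 4686 − 4901 = -$215.
By producing, the firm covers all variable cost plus $3630 of fixed cost; shutting down would lose the full $3845.

Profit = -$215 at Q = 11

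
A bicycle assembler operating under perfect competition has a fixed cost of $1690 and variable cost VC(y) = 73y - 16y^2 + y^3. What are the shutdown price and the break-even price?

Shutdown price = min AVC. AVC = 73 - 16y + y^2, with vertex at y = 8 and minimum $9.
ATC = 1690/y + 73 - 16y + y^2. Setting dATC/dy = −1690/y^2 − 16 + 2y = 0 gives y = 13 (since 2·13^3 − 16·13^2 = 1690).
min ATC = 1690/13 + 73 − 16·13 + 13^2 = $164. That is the break-even price.
For $9 ≤ P < $164 the firm produces at a loss; below $9 it shuts down.

Shutdown price = $9; break-even price = $164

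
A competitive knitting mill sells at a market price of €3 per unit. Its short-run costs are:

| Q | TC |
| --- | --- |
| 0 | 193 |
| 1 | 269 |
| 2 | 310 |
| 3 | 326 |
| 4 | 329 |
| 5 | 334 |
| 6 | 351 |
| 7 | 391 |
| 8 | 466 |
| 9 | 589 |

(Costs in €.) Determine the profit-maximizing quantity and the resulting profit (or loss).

Q = 0 (shut down); profit = -€193

Tabulate TR − TC: Q=0: -193; Q=1: -266; Q=2: -304; Q=3: -317; Q=4: -317; Q=5: -319; Q=6: -333; Q=7: -370; Q=8: -442; Q=9: -562.
Profit is highest at Q = 0. Equivalently, the lowest AVC in the table is 158/6 ≈ €26.33 at Q = 6, and P = €3 falls below it — price never covers variable cost, so the firm shuts down and loses only its fixed cost.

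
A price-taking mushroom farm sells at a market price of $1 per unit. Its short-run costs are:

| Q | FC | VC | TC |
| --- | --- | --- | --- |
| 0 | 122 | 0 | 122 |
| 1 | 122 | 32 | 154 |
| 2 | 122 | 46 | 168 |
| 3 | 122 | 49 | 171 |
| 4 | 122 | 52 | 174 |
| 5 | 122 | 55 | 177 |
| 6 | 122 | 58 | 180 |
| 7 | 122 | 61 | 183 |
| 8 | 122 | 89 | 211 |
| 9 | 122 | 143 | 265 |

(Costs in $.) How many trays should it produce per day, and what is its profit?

Profit at each row (π = 1Q − TC): Q=0: -122; Q=1: -153; Q=2: -166; Q=3: -168; Q=4: -170; Q=5: -172; Q=6: -174; Q=7: -176; Q=8: -203; Q=9: -256.
Profit is highest at Q = 0. Equivalently, the lowest AVC in the table is 61/7 ≈ $8.71 at Q = 7, and P = $1 falls below it — price never covers variable cost, so the firm shuts down and loses only its fixed cost.

Q = 0 (shut down); profit = -$122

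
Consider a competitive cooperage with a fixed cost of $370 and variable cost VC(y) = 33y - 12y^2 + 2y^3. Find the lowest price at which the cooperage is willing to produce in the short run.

$15 per unit

Short-run supply begins at min AVC. From VC = 33y - 12y^2 + 2y^3, AVC = 33 - 12y + 2y^2.
dAVC/dy = -12 + 4y = 0 gives y = 3. min AVC = 33 - 12·3 + 2·3^2 = 15.
For P < $15 the firm produces nothing.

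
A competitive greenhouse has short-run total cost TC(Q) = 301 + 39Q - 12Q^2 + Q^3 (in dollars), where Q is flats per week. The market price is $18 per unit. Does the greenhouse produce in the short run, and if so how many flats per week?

From TC, MC = TC'(Q) = 39 - 24Q + 3Q^2 and AVC = VC/Q = 39 - 12Q + Q^2.
AVC is minimized where dAVC/dQ = -12 + 2Q = 0, at Q = 6; min AVC = 39 - 12·6 + 6^2 = $3.
Since P = $18 ≥ min AVC = $3, price covers variable cost and the firm should produce.
Solving P = MC: 21 - 24Q + 3Q^2 = 0 ⇒ Q = 1 or 7. On the upward-sloping branch, Q* = 7.
Check: AVC at Q = 7 is $4 ≤ P, so revenue covers variable cost.
Profit = P·Q − TC = 18·7 − 329 = -$203, a loss, but smaller than the $301 fixed cost the firm would lose by shutting down.

Produce at Q = 7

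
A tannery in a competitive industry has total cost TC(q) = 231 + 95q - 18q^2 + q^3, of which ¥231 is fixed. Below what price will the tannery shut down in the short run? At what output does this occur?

¥14 per unit, at q = 9

The shutdown price is the minimum of AVC. VC = 95q - 18q^2 + q^3, so AVC = 95 - 18q + q^2.
At the minimum of AVC, MC = AVC. MC = 95 - 36q + 3q^2; setting MC = AVC gives 2q^2 - 18q = 0, so q = 9. min AVC = 14.
The firm shuts down for any P below ¥14.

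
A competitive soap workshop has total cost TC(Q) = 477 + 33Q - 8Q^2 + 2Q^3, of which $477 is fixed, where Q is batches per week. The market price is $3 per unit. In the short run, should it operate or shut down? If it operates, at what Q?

From TC, MC = TC'(Q) = 33 - 16Q + 6Q^2 and AVC = VC/Q = 33 - 8Q + 2Q^2.
The AVC parabola has its vertex at Q = 8/4 = 2, where AVC = 33 - 8·2 + 2·2^2 = $25.
P = $3 lies below min AVC = $25; no output level covers variable cost.
Shutting down limits the loss to fixed cost, $477.

Shut down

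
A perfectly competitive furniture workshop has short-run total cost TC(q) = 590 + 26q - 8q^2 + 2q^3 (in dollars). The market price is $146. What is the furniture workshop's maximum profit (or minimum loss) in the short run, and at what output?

Profit = -$14 at q = 6

AVC = 26 - 8q + 2q^2 has its minimum $18 at q = 2; price $146 clears that bar, so the firm operates.
With MC = 26 - 16q + 6q^2, P = MC on the upward-sloping part at q* = 6.
TR = 146·6 = 876. TC = 590 + 300 = 890. Profit = 876 − 890 = -$14.
Shutting down would mean losing the fixed cost of $590, so operating at a loss of $14 is better by $576.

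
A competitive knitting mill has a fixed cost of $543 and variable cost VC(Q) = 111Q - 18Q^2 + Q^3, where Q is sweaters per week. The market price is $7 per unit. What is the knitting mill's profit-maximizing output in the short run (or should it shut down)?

Strip out fixed cost: VC = 111Q - 18Q^2 + Q^3. Then AVC = 111 - 18Q + Q^2 and MC = 111 - 36Q + 3Q^2.
AVC hits its minimum where MC = AVC, at Q = 9, giving min AVC = 111 - 18·9 + 9^2 = $30.
With P < min AVC ($7 < $30), every unit sold adds to the loss.
Shutting down limits the loss to fixed cost, $543.

Shut down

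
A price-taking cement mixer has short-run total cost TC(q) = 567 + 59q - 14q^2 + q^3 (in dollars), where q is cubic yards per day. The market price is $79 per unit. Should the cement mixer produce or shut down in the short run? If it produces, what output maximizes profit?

Produce at q = 10

Strip out fixed cost: VC = 59q - 14q^2 + q^3. Then AVC = 59 - 14q + q^2 and MC = 59 - 28q + 3q^2.
AVC is minimized where dAVC/dq = -14 + 2q = 0, at q = 7; min AVC = 59 - 14·7 + 7^2 = $10.
Because $79 ≥ $10, revenue can cover variable cost; the firm operates.
Set P = MC: 79 = 59 - 28q + 3q^2 → -20 - 28q + 3q^2 = 0. The roots are q = -2/3 and q = 10; the profit-maximizing output is on the rising part of MC, so q* = 10.
Check: AVC at q = 10 is $19 ≤ P, so revenue covers variable cost.
Profit = P·q − TC = 79·10 − 757 = $33.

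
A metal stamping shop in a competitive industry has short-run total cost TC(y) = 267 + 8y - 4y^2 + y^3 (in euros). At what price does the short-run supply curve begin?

€4 per unit

Short-run supply begins at min AVC. From VC = 8y - 4y^2 + y^3, AVC = 8 - 4y + y^2.
At the minimum of AVC, MC = AVC. MC = 8 - 8y + 3y^2; setting MC = AVC gives 2y^2 - 4y = 0, so y = 2. min AVC = 4.
For P < €4 the firm produces nothing.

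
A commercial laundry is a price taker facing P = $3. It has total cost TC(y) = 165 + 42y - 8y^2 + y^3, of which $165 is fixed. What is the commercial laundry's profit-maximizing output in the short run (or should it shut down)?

Shut down

Strip out fixed cost: VC = 42y - 8y^2 + y^3. Then AVC = 42 - 8y + y^2 and MC = 42 - 16y + 3y^2.
AVC hits its minimum where MC = AVC, at y = 4, giving min AVC = 42 - 8·4 + 4^2 = $26.
With P < min AVC ($3 < $26), every unit sold adds to the loss.
Best response: produce nothing and absorb the $165 fixed cost.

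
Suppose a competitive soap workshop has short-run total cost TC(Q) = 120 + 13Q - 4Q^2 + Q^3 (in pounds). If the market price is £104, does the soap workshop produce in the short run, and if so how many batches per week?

Produce at Q = 7

Strip out fixed cost: VC = 13Q - 4Q^2 + Q^3. Then AVC = 13 - 4Q + Q^2 and MC = 13 - 8Q + 3Q^2.
The AVC parabola has its vertex at Q = 4/2 = 2, where AVC = 13 - 4·2 + 2^2 = £9.
Since P = £104 ≥ min AVC = £9, price covers variable cost and the firm should produce.
P = MC gives -91 - 8Q + 3Q^2 = 0, with roots -13/3 and 7. Take the larger (rising MC): Q* = 7.
Check: AVC at Q = 7 is £34 ≤ P, so revenue covers variable cost.
Profit = P·Q − TC = 104·7 − 358 = £370.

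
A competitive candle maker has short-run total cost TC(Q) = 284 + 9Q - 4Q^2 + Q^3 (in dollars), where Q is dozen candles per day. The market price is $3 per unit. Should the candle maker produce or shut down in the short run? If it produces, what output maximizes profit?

Shut down

Strip out fixed cost: VC = 9Q - 4Q^2 + Q^3. Then AVC = 9 - 4Q + Q^2 and MC = 9 - 8Q + 3Q^2.
AVC is minimized where dAVC/dQ = -4 + 2Q = 0, at Q = 2; min AVC = 9 - 4·2 + 2^2 = $5.
With P < min AVC ($3 < $5), every unit sold adds to the loss.
Shutting down limits the loss to fixed cost, $284.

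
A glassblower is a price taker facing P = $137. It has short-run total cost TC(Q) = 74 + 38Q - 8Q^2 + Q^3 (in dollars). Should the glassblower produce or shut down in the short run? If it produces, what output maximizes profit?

Produce at Q = 9

From TC, MC = TC'(Q) = 38 - 16Q + 3Q^2 and AVC = VC/Q = 38 - 8Q + Q^2.
The AVC parabola has its vertex at Q = 8/2 = 4, where AVC = 38 - 8·4 + 4^2 = $22.
Because $137 ≥ $22, revenue can cover variable cost; the firm operates.
Set P = MC: 137 = 38 - 16Q + 3Q^2 → -99 - 16Q + 3Q^2 = 0. The roots are Q = -11/3 and Q = 9; the profit-maximizing output is on the rising part of MC, so Q* = 9.
Check: AVC at Q = 9 is $47 ≤ P, so revenue covers variable cost.
Profit = P·Q − TC = 137·9 − 497 = $736.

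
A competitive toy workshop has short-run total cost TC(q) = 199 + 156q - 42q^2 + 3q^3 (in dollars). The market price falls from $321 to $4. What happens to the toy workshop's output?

Output falls from 11 to 0 (the firm shuts down)

AVC = 156 - 42q + 3q^2, minimized at q = 7 where min AVC = $9. MC = 156 - 84q + 9q^2.
At P = $321 ≥ min AVC, set P = MC on the rising branch: q = 11.
At P = $4 < min AVC = $9, price no longer covers variable cost at any output, so the firm shuts down: q = 0.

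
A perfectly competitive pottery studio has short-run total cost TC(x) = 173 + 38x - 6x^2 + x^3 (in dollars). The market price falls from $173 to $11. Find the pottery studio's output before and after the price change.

Output falls from 9 to 0 (the firm shuts down)

MC = 38 - 12x + 3x^2; the shutdown threshold is min AVC = $29 (at x = 3).
With P = $173 above the shutdown price, P = MC gives x = 9.
At P = $11 < min AVC = $29, price no longer covers variable cost at any output, so the firm shuts down: x = 0.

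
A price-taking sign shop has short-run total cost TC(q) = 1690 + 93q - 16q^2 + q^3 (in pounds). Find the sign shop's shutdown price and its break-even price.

Shutdown price = £29; break-even price = £184

AVC = 93 - 16q + q^2; minimized at q = 8, giving min AVC = £29. That is the shutdown price.
ATC = 1690/q + 93 - 16q + q^2. Setting dATC/dq = −1690/q^2 − 16 + 2q = 0 gives q = 13 (since 2·13^3 − 16·13^2 = 1690).
min ATC = 1690/13 + 93 − 16·13 + 13^2 = £184. That is the break-even price.
Between these two prices the firm operates at a loss; above £184 it earns a profit.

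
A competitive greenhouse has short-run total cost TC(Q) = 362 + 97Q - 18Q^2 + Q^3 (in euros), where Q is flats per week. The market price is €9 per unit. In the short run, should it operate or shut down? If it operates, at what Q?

Shut down

From TC, MC = TC'(Q) = 97 - 36Q + 3Q^2 and AVC = VC/Q = 97 - 18Q + Q^2.
AVC is minimized where dAVC/dQ = -18 + 2Q = 0, at Q = 9; min AVC = 97 - 18·9 + 9^2 = €16.
P = €9 lies below min AVC = €16; no output level covers variable cost.
The firm minimizes its loss by shutting down and losing only its fixed cost of €362.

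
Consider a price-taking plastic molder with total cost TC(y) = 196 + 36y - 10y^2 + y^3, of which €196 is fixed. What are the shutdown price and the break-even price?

Shutdown price = €11; break-even price = €43

AVC = 36 - 10y + y^2; minimized at y = 5, giving min AVC = €11. That is the shutdown price.
ATC = 196/y + 36 - 10y + y^2. Setting dATC/dy = −196/y^2 − 10 + 2y = 0 gives y = 7 (since 2·7^3 − 10·7^2 = 196).
min ATC = 196/7 + 36 − 10·7 + 7^2 = €43. That is the break-even price.
Between these two prices the firm operates at a loss; above €43 it earns a profit.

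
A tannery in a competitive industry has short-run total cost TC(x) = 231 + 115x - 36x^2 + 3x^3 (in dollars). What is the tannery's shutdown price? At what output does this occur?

$7 per unit, at x = 6

Short-run supply begins at min AVC. From VC = 115x - 36x^2 + 3x^3, AVC = 115 - 36x + 3x^2.
dAVC/dx = -36 + 6x = 0 gives x = 6. min AVC = 115 - 36·6 + 3·6^2 = 7.
The firm shuts down for any P below $7.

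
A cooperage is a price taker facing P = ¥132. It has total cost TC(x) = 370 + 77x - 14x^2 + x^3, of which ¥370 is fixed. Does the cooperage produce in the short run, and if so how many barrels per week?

Strip out fixed cost: VC = 77x - 14x^2 + x^3. Then AVC = 77 - 14x + x^2 and MC = 77 - 28x + 3x^2.
AVC is minimized where dAVC/dx = -14 + 2x = 0, at x = 7; min AVC = 77 - 14·7 + 7^2 = ¥28.
Because ¥132 ≥ ¥28, revenue can cover variable cost; the firm operates.
P = MC gives -55 - 28x + 3x^2 = 0, with roots -5/3 and 11. Take the larger (rising MC): x* = 11.
Check: AVC at x = 11 is ¥44 ≤ P, so revenue covers variable cost.
Profit = P·x − TC = 132·11 − 854 = ¥598.

Produce at x = 11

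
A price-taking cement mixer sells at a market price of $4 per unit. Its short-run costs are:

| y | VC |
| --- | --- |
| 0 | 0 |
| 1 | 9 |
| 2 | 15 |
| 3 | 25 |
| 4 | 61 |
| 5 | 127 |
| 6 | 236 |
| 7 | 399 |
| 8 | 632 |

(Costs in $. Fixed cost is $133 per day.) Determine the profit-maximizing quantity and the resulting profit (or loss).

Compute π = P·y − TC at each output: y=0: -133; y=1: -138; y=2: -140; y=3: -146; y=4: -178; y=5: -240; y=6: -345; y=7: -504; y=8: -733.
Profit is highest at y = 0. Equivalently, the lowest AVC in the table is 15/2 ≈ $7.50 at y = 2, and P = $4 falls below it — price never covers variable cost, so the firm shuts down and loses only its fixed cost.

y = 0 (shut down); profit = -$133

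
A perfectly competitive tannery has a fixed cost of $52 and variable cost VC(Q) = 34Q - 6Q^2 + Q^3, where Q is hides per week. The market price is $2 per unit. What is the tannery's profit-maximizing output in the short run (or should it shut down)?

Shut down

From TC, MC = TC'(Q) = 34 - 12Q + 3Q^2 and AVC = VC/Q = 34 - 6Q + Q^2.
AVC is minimized where dAVC/dQ = -6 + 2Q = 0, at Q = 3; min AVC = 34 - 6·3 + 3^2 = $25.
With P < min AVC ($2 < $25), every unit sold adds to the loss.
The firm minimizes its loss by shutting down and losing only its fixed cost of $52.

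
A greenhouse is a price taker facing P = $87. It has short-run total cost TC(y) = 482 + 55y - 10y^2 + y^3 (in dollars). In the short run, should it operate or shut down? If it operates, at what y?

Strip out fixed cost: VC = 55y - 10y^2 + y^3. Then AVC = 55 - 10y + y^2 and MC = 55 - 20y + 3y^2.
AVC is minimized where dAVC/dy = -10 + 2y = 0, at y = 5; min AVC = 55 - 10·5 + 5^2 = $30.
Since P = $87 ≥ min AVC = $30, price covers variable cost and the firm should produce.
P = MC gives -32 - 20y + 3y^2 = 0, with roots -4/3 and 8. Take the larger (rising MC): y* = 8.
Check: AVC at y = 8 is $39 ≤ P, so revenue covers variable cost.
Profit = P·y − TC = 87·8 − 794 = -$98, a loss, but smaller than the $482 fixed cost the firm would lose by shutting down.

Produce at y = 8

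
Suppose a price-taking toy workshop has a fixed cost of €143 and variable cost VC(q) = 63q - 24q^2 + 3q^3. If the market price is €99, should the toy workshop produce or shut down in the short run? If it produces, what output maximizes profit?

Produce at q = 6

From TC, MC = TC'(q) = 63 - 48q + 9q^2 and AVC = VC/q = 63 - 24q + 3q^2.
AVC is minimized where dAVC/dq = -24 + 6q = 0, at q = 4; min AVC = 63 - 24·4 + 3·4^2 = €15.
Since P = €99 ≥ min AVC = €15, price covers variable cost and the firm should produce.
P = MC gives -36 - 48q + 9q^2 = 0, with roots -2/3 and 6. Take the larger (rising MC): q* = 6.
Check: AVC at q = 6 is €27 ≤ P, so revenue covers variable cost.
Profit = P·q − TC = 99·6 − 305 = €289.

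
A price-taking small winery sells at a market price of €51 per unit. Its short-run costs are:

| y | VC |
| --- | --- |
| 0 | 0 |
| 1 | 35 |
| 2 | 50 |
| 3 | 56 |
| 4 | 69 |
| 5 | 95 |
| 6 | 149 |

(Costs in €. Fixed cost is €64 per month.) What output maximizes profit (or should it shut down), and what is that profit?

y = 5; profit = €96

Compute π = P·y − TC at each output: y=0: -64; y=1: -48; y=2: -12; y=3: 33; y=4: 71; y=5: 96; y=6: 93.
Profit is maximized at y = 5. AVC there is 95/5 = €19 ≤ P, so producing beats shutting down (which would give -€64).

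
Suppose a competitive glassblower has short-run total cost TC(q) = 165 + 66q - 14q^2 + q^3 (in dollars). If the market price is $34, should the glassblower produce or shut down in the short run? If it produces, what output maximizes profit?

Produce at q = 8

From TC, MC = TC'(q) = 66 - 28q + 3q^2 and AVC = VC/q = 66 - 14q + q^2.
AVC hits its minimum where MC = AVC, at q = 7, giving min AVC = 66 - 14·7 + 7^2 = $17.
P = $34 exceeds min AVC = $17, so the firm stays open.
Set P = MC: 34 = 66 - 28q + 3q^2 → 32 - 28q + 3q^2 = 0. The roots are q = 4/3 and q = 8; the profit-maximizing output is on the rising part of MC, so q* = 8.
Check: AVC at q = 8 is $18 ≤ P, so revenue covers variable cost.
Profit = P·q − TC = 34·8 − 309 = -$37, a loss, but smaller than the $165 fixed cost the firm would lose by shutting down.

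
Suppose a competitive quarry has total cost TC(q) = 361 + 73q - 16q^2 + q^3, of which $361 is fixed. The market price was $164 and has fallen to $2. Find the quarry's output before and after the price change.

Output falls from 13 to 0 (the firm shuts down)

AVC = 73 - 16q + q^2, minimized at q = 8 where min AVC = $9. MC = 73 - 32q + 3q^2.
At P = $164 ≥ min AVC, set P = MC on the rising branch: q = 13.
At P = $2 < min AVC = $9, price no longer covers variable cost at any output, so the firm shuts down: q = 0.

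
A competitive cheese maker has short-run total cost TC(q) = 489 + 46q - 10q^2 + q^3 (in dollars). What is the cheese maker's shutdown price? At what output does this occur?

The shutdown price is the minimum of AVC. VC = 46q - 10q^2 + q^3, so AVC = 46 - 10q + q^2.
dAVC/dq = -10 + 2q = 0 gives q = 5. min AVC = 46 - 10·5 + 5^2 = 21.
So the shutdown price is $21.

$21 per unit, at q = 5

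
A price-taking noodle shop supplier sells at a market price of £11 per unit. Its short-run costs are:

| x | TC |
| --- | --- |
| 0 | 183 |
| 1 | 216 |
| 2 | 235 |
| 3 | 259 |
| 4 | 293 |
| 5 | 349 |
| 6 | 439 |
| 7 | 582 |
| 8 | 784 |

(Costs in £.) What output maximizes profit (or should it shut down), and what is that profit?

x = 0 (shut down); profit = -£183

Compute π = P·x − TC at each output: x=0: -183; x=1: -205; x=2: -213; x=3: -226; x=4: -249; x=5: -294; x=6: -373; x=7: -505; x=8: -696.
Profit is highest at x = 0. Equivalently, the lowest AVC in the table is 76/3 ≈ £25.33 at x = 3, and P = £11 falls below it — price never covers variable cost, so the firm shuts down and loses only its fixed cost.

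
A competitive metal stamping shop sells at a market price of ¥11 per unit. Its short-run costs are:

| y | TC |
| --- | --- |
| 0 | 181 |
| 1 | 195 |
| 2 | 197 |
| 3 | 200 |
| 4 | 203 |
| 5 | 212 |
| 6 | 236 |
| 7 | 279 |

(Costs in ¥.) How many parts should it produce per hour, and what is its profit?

y = 5; profit = -¥157

Profit at each row (π = 11y − TC): y=0: -181; y=1: -184; y=2: -175; y=3: -167; y=4: -159; y=5: -157; y=6: -170; y=7: -202.
Profit is maximized at y = 5. AVC there is 31/5 = ¥6.20 ≤ P, so producing beats shutting down (which would give -¥181).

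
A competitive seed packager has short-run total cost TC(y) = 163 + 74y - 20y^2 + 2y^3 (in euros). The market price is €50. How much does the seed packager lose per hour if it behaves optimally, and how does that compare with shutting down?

AVC = 74 - 20y + 2y^2 has its minimum €24 at y = 5; price €50 clears that bar, so the firm operates.
With MC = 74 - 40y + 6y^2, P = MC on the upward-sloping part at y* = 6.
TR = 50·6 = 300. TC = 163 + 156 = 319. Profit = 300 − 319 = -€19.
Shutting down would mean losing the fixed cost of €163, so operating at a loss of €19 is better by €144.

Profit = -€19 at y = 6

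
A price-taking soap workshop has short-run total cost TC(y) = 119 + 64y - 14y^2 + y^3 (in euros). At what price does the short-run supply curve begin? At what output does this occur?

The shutdown price is the minimum of AVC. VC = 64y - 14y^2 + y^3, so AVC = 64 - 14y + y^2.
At the minimum of AVC, MC = AVC. MC = 64 - 28y + 3y^2; setting MC = AVC gives 2y^2 - 14y = 0, so y = 7. min AVC = 15.
For P < €15 the firm produces nothing.

€15 per unit, at y = 7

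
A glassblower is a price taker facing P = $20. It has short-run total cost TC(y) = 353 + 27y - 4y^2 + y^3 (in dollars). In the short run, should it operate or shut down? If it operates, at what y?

From TC, MC = TC'(y) = 27 - 8y + 3y^2 and AVC = VC/y = 27 - 4y + y^2.
The AVC parabola has its vertex at y = 4/2 = 2, where AVC = 27 - 4·2 + 2^2 = $23.
Since P = $20 < min AVC = $23, price fails to cover variable cost at any output.
The firm minimizes its loss by shutting down and losing only its fixed cost of $353.

Shut down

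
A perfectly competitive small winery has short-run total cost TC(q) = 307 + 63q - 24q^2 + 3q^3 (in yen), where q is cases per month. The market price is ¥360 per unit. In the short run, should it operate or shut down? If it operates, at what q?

Produce at q = 9

From TC, MC = TC'(q) = 63 - 48q + 9q^2 and AVC = VC/q = 63 - 24q + 3q^2.
The AVC parabola has its vertex at q = 24/6 = 4, where AVC = 63 - 24·4 + 3·4^2 = ¥15.
Because ¥360 ≥ ¥15, revenue can cover variable cost; the firm operates.
P = MC gives -297 - 48q + 9q^2 = 0, with roots -11/3 and 9. Take the larger (rising MC): q* = 9.
Check: AVC at q = 9 is ¥90 ≤ P, so revenue covers variable cost.
Profit = P·q − TC = 360·9 − 1117 = ¥2123.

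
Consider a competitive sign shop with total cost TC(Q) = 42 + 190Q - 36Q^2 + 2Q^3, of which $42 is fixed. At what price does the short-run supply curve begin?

$28 per unit

The shutdown price is the minimum of AVC. VC = 190Q - 36Q^2 + 2Q^3, so AVC = 190 - 36Q + 2Q^2.
dAVC/dQ = -36 + 4Q = 0 gives Q = 9. min AVC = 190 - 36·9 + 2·9^2 = 28.
The firm shuts down for any P below $28.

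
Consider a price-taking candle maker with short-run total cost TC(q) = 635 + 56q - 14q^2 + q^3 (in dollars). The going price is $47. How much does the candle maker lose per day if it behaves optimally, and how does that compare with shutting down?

Profit = -$311 at q = 9

AVC = 56 - 14q + q^2; min AVC = $7 at q = 7. Since P = $47 ≥ min AVC, the firm produces.
MC = 56 - 28q + 3q^2. Setting P = MC and taking the root on the rising branch gives q* = 9.
TR = 47·9 = 423. TC = 635 + 99 = 734. Profit = 423 − 734 = -$311.
That loss of $311 beats the $635 the firm would lose by shutting down; producing recovers $324 of fixed cost.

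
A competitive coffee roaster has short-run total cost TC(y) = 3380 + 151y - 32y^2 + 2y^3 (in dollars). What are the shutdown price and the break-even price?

Shutdown price = $23; break-even price = $333

Shutdown price = min AVC. AVC = 151 - 32y + 2y^2, with vertex at y = 8 and minimum $23.
ATC = 3380/y + 151 - 32y + 2y^2. Setting dATC/dy = −3380/y^2 − 32 + 4y = 0 gives y = 13 (since 4·13^3 − 32·13^2 = 3380).
min ATC = 3380/13 + 151 − 32·13 + 2·13^2 = $333. That is the break-even price.
For $23 ≤ P < $333 the firm produces at a loss; below $23 it shuts down.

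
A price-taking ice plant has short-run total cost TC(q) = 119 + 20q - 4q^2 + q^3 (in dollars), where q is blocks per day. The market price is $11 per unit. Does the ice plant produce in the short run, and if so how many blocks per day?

From TC, MC = TC'(q) = 20 - 8q + 3q^2 and AVC = VC/q = 20 - 4q + q^2.
The AVC parabola has its vertex at q = 4/2 = 2, where AVC = 20 - 4·2 + 2^2 = $16.
P = $11 lies below min AVC = $16; no output level covers variable cost.
Shutting down limits the loss to fixed cost, $119.

Shut down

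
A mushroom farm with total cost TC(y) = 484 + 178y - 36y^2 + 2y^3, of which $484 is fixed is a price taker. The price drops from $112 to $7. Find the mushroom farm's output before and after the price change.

MC = 178 - 72y + 6y^2; the shutdown threshold is min AVC = $16 (at y = 9).
At P = $112 ≥ min AVC, set P = MC on the rising branch: y = 11.
At P = $7 < min AVC = $16, price no longer covers variable cost at any output, so the firm shuts down: y = 0.

Output falls from 11 to 0 (the firm shuts down)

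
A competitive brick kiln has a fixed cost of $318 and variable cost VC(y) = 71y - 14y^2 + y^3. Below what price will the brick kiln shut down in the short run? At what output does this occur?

$22 per unit, at y = 7

The shutdown price is the minimum of AVC. VC = 71y - 14y^2 + y^3, so AVC = 71 - 14y + y^2.
dAVC/dy = -14 + 2y = 0 gives y = 7. min AVC = 71 - 14·7 + 7^2 = 22.
The firm shuts down for any P below $22.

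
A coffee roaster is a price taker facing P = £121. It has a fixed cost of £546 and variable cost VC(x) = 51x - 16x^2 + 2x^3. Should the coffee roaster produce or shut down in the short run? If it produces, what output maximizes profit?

Variable cost is VC = 51x - 16x^2 + 2x^3, so AVC = VC/x = 51 - 16x + 2x^2 and MC = dTC/dx = 51 - 32x + 6x^2.
AVC is minimized where dAVC/dx = -16 + 4x = 0, at x = 4; min AVC = 51 - 16·4 + 2·4^2 = £19.
P = £121 exceeds min AVC = £19, so the firm stays open.
P = MC gives -70 - 32x + 6x^2 = 0, with roots -5/3 and 7. Take the larger (rising MC): x* = 7.
Check: AVC at x = 7 is £37 ≤ P, so revenue covers variable cost.
Profit = P·x − TC = 121·7 − 805 = £42.

Produce at x = 7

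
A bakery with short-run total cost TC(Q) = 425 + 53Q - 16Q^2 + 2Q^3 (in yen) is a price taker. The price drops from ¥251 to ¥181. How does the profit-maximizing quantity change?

MC = 53 - 32Q + 6Q^2; the shutdown threshold is min AVC = ¥21 (at Q = 4).
At P = ¥251 ≥ min AVC, set P = MC on the rising branch: Q = 9.
At P = ¥181 ≥ min AVC, set P = MC: Q = 8. The firm stays open but cuts output.

Output falls from 9 to 8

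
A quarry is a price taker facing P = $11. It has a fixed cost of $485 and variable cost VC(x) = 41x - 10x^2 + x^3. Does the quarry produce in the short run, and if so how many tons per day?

Strip out fixed cost: VC = 41x - 10x^2 + x^3. Then AVC = 41 - 10x + x^2 and MC = 41 - 20x + 3x^2.
The AVC parabola has its vertex at x = 10/2 = 5, where AVC = 41 - 10·5 + 5^2 = $16.
Since P = $11 < min AVC = $16, price fails to cover variable cost at any output.
The firm minimizes its loss by shutting down and losing only its fixed cost of $485.

Shut down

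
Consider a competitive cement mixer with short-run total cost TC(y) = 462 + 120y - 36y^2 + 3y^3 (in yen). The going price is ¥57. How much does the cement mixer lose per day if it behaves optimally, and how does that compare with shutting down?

Profit = -¥168 at y = 7

AVC = 120 - 36y + 3y^2; min AVC = ¥12 at y = 6. Since P = ¥57 ≥ min AVC, the firm produces.
MC = 120 - 72y + 9y^2. Setting P = MC and taking the root on the rising branch gives y* = 7.
TR = 57·7 = 399. TC = 462 + 105 = 567. Profit = 399 − 567 = -¥168.
Shutting down would mean losing the fixed cost of ¥462, so operating at a loss of ¥168 is better by ¥294.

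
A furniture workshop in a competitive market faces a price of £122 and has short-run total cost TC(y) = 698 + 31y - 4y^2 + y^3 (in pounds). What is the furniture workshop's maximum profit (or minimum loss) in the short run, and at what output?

AVC = 31 - 4y + y^2; min AVC = £27 at y = 2. Since P = £122 ≥ min AVC, the firm produces.
MC = 31 - 8y + 3y^2. Setting P = MC and taking the root on the rising branch gives y* = 7.
TR = 122·7 = 854. TC = 698 + 364 = 1062. Profit = 854 − 1062 = -£208.
By producing, the firm covers all variable cost plus £490 of fixed cost; shutting down would lose the full £698.

Profit = -£208 at y = 7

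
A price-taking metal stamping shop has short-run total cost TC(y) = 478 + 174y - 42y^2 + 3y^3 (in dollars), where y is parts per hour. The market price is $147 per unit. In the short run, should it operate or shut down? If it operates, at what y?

Produce at y = 9

From TC, MC = TC'(y) = 174 - 84y + 9y^2 and AVC = VC/y = 174 - 42y + 3y^2.
AVC hits its minimum where MC = AVC, at y = 7, giving min AVC = 174 - 42·7 + 3·7^2 = $27.
Because $147 ≥ $27, revenue can cover variable cost; the firm operates.
Set P = MC: 147 = 174 - 84y + 9y^2 → 27 - 84y + 9y^2 = 0. The roots are y = 1/3 and y = 9; the profit-maximizing output is on the rising part of MC, so y* = 9.
Check: AVC at y = 9 is $39 ≤ P, so revenue covers variable cost.
Profit = P·y − TC = 147·9 − 829 = $494.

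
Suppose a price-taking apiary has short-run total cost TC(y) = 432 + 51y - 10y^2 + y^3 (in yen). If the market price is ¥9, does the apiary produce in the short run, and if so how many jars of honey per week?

Shut down

Variable cost is VC = 51y - 10y^2 + y^3, so AVC = VC/y = 51 - 10y + y^2 and MC = dTC/dy = 51 - 20y + 3y^2.
AVC hits its minimum where MC = AVC, at y = 5, giving min AVC = 51 - 10·5 + 5^2 = ¥26.
With P < min AVC (¥9 < ¥26), every unit sold adds to the loss.
Best response: produce nothing and absorb the ¥432 fixed cost.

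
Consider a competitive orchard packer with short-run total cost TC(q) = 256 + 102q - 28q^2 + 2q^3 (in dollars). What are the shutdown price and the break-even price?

Shutdown price = min AVC. AVC = 102 - 28q + 2q^2, with vertex at q = 7 and minimum $4.
ATC = 256/q + 102 - 28q + 2q^2. Setting dATC/dq = −256/q^2 − 28 + 4q = 0 gives q = 8 (since 4·8^3 − 28·8^2 = 256).
min ATC = 256/8 + 102 − 28·8 + 2·8^2 = $38. That is the break-even price.
For $4 ≤ P < $38 the firm produces at a loss; below $4 it shuts down.

Shutdown price = $4; break-even price = $38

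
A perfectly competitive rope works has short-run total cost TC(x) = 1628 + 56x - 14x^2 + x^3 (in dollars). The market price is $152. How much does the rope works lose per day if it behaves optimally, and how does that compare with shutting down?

AVC = 56 - 14x + x^2; min AVC = $7 at x = 7. Since P = $152 ≥ min AVC, the firm produces.
With MC = 56 - 28x + 3x^2, P = MC on the upward-sloping part at x* = 12.
TR = 152·12 = 1824. TC = 1628 + 384 = 2012. Profit = 1824 − 2012 = -$188.
That loss of $188 beats the $1628 the firm would lose by shutting down; producing recovers $1440 of fixed cost.

Profit = -$188 at x = 12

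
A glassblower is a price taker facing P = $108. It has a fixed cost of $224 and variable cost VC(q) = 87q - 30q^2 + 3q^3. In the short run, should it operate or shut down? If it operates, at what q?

Strip out fixed cost: VC = 87q - 30q^2 + 3q^3. Then AVC = 87 - 30q + 3q^2 and MC = 87 - 60q + 9q^2.
The AVC parabola has its vertex at q = 30/6 = 5, where AVC = 87 - 30·5 + 3·5^2 = $12.
P = $108 exceeds min AVC = $12, so the firm stays open.
Set P = MC: 108 = 87 - 60q + 9q^2 → -21 - 60q + 9q^2 = 0. The roots are q = -1/3 and q = 7; the profit-maximizing output is on the rising part of MC, so q* = 7.
Check: AVC at q = 7 is $24 ≤ P, so revenue covers variable cost.
Profit = P·q − TC = 108·7 − 392 = $364.

Produce at q = 7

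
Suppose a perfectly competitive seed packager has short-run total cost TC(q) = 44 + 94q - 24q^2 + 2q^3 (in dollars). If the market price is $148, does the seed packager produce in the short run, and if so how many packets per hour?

From TC, MC = TC'(q) = 94 - 48q + 6q^2 and AVC = VC/q = 94 - 24q + 2q^2.
AVC hits its minimum where MC = AVC, at q = 6, giving min AVC = 94 - 24·6 + 2·6^2 = $22.
Because $148 ≥ $22, revenue can cover variable cost; the firm operates.
Solving P = MC: -54 - 48q + 6q^2 = 0 ⇒ q = -1 or 9. On the upward-sloping branch, q* = 9.
Check: AVC at q = 9 is $40 ≤ P, so revenue covers variable cost.
Profit = P·q − TC = 148·9 − 404 = $928.

Produce at q = 9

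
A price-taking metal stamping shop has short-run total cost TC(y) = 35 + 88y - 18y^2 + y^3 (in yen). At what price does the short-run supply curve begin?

The firm shuts down when price falls below the minimum of average variable cost. AVC = VC/y = 88 - 18y + y^2.
At the minimum of AVC, MC = AVC. MC = 88 - 36y + 3y^2; setting MC = AVC gives 2y^2 - 18y = 0, so y = 9. min AVC = 7.
The firm shuts down for any P below ¥7.

¥7 per unit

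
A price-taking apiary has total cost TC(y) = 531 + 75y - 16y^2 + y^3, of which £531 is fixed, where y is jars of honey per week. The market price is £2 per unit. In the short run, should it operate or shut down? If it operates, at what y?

From TC, MC = TC'(y) = 75 - 32y + 3y^2 and AVC = VC/y = 75 - 16y + y^2.
The AVC parabola has its vertex at y = 16/2 = 8, where AVC = 75 - 16·8 + 8^2 = £11.
Since P = £2 < min AVC = £11, price fails to cover variable cost at any output.
Shutting down limits the loss to fixed cost, £531.

Shut down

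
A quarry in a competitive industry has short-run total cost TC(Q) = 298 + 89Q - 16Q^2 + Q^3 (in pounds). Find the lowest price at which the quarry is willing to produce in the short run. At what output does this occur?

The firm shuts down when price falls below the minimum of average variable cost. AVC = VC/Q = 89 - 16Q + Q^2.
At the minimum of AVC, MC = AVC. MC = 89 - 32Q + 3Q^2; setting MC = AVC gives 2Q^2 - 16Q = 0, so Q = 8. min AVC = 25.
For P < £25 the firm produces nothing.

£25 per unit, at Q = 8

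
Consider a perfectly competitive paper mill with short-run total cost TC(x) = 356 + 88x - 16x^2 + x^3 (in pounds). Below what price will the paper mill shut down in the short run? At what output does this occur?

Short-run supply begins at min AVC. From VC = 88x - 16x^2 + x^3, AVC = 88 - 16x + x^2.
At the minimum of AVC, MC = AVC. MC = 88 - 32x + 3x^2; setting MC = AVC gives 2x^2 - 16x = 0, so x = 8. min AVC = 24.
The firm shuts down for any P below £24.

£24 per unit, at x = 8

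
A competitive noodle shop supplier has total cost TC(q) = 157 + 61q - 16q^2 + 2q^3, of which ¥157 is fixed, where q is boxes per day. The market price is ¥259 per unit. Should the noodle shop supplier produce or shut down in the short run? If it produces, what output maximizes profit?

From TC, MC = TC'(q) = 61 - 32q + 6q^2 and AVC = VC/q = 61 - 16q + 2q^2.
AVC hits its minimum where MC = AVC, at q = 4, giving min AVC = 61 - 16·4 + 2·4^2 = ¥29.
P = ¥259 exceeds min AVC = ¥29, so the firm stays open.
P = MC gives -198 - 32q + 6q^2 = 0, with roots -11/3 and 9. Take the larger (rising MC): q* = 9.
Check: AVC at q = 9 is ¥79 ≤ P, so revenue covers variable cost.
Profit = P·q − TC = 259·9 − 868 = ¥1463.

Produce at q = 9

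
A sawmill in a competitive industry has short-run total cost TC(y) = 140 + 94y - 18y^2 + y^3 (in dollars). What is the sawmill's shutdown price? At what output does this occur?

The firm shuts down when price falls below the minimum of average variable cost. AVC = VC/y = 94 - 18y + y^2.
dAVC/dy = -18 + 2y = 0 gives y = 9. min AVC = 94 - 18·9 + 9^2 = 13.
So the shutdown price is $13.

$13 per unit, at y = 9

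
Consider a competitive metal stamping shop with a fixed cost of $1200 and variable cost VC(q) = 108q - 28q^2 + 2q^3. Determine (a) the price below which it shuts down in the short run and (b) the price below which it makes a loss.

Shutdown price = $10; break-even price = $148

AVC = 108 - 28q + 2q^2; minimized at q = 7, giving min AVC = $10. That is the shutdown price.
ATC = 1200/q + 108 - 28q + 2q^2. Setting dATC/dq = −1200/q^2 − 28 + 4q = 0 gives q = 10 (since 4·10^3 − 28·10^2 = 1200).
min ATC = 1200/10 + 108 − 28·10 + 2·10^2 = $148. That is the break-even price.
Between these two prices the firm operates at a loss; above $148 it earns a profit.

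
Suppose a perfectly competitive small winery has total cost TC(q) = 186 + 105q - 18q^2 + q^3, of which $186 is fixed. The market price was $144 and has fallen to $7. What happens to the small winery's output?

MC = 105 - 36q + 3q^2; the shutdown threshold is min AVC = $24 (at q = 9).
At P = $144 ≥ min AVC, set P = MC on the rising branch: q = 13.
At P = $7 < min AVC = $24, price no longer covers variable cost at any output, so the firm shuts down: q = 0.

Output falls from 13 to 0 (the firm shuts down)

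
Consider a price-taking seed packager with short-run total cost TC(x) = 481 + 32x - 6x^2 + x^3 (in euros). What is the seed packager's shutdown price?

Short-run supply begins at min AVC. From VC = 32x - 6x^2 + x^3, AVC = 32 - 6x + x^2.
At the minimum of AVC, MC = AVC. MC = 32 - 12x + 3x^2; setting MC = AVC gives 2x^2 - 6x = 0, so x = 3. min AVC = 23.
So the shutdown price is €23.

€23 per unit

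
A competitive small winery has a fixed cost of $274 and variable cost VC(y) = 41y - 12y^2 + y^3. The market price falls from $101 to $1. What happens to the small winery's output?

AVC = 41 - 12y + y^2, minimized at y = 6 where min AVC = $5. MC = 41 - 24y + 3y^2.
With P = $101 above the shutdown price, P = MC gives y = 10.
At P = $1 < min AVC = $5, price no longer covers variable cost at any output, so the firm shuts down: y = 0.

Output falls from 10 to 0 (the firm shuts down)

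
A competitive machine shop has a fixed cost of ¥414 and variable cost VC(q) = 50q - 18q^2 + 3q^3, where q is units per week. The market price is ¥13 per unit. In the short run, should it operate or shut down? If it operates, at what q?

Shut down

Strip out fixed cost: VC = 50q - 18q^2 + 3q^3. Then AVC = 50 - 18q + 3q^2 and MC = 50 - 36q + 9q^2.
AVC is minimized where dAVC/dq = -18 + 6q = 0, at q = 3; min AVC = 50 - 18·3 + 3·3^2 = ¥23.
P = ¥13 lies below min AVC = ¥23; no output level covers variable cost.
Shutting down limits the loss to fixed cost, ¥414.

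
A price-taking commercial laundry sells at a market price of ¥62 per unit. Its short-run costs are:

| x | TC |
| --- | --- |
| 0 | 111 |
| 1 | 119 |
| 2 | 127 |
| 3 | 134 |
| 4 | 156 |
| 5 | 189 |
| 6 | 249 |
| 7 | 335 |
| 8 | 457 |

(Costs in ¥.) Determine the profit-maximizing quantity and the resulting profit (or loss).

Profit at each row (π = 62x − TC): x=0: -111; x=1: -57; x=2: -3; x=3: 52; x=4: 92; x=5: 121; x=6: 123; x=7: 99; x=8: 39.
Profit is maximized at x = 6. AVC there is 138/6 = ¥23 ≤ P, so producing beats shutting down (which would give -¥111).

x = 6; profit = ¥123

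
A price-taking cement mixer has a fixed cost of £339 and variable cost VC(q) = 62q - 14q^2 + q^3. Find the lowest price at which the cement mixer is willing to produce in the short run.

The shutdown price is the minimum of AVC. VC = 62q - 14q^2 + q^3, so AVC = 62 - 14q + q^2.
At the minimum of AVC, MC = AVC. MC = 62 - 28q + 3q^2; setting MC = AVC gives 2q^2 - 14q = 0, so q = 7. min AVC = 13.
For P < £13 the firm produces nothing.

£13 per unit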